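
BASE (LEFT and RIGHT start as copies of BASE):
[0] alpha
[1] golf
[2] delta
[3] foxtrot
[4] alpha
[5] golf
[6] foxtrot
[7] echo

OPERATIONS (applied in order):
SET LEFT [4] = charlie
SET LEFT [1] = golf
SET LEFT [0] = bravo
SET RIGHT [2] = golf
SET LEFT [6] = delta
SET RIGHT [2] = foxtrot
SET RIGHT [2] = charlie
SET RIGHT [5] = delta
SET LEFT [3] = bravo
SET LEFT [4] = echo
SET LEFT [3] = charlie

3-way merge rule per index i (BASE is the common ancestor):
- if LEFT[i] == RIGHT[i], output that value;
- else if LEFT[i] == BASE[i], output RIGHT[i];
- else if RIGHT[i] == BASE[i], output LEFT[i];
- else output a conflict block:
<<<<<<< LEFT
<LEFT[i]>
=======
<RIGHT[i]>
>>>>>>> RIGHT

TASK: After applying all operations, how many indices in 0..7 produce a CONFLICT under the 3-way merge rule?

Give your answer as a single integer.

Final LEFT:  [bravo, golf, delta, charlie, echo, golf, delta, echo]
Final RIGHT: [alpha, golf, charlie, foxtrot, alpha, delta, foxtrot, echo]
i=0: L=bravo, R=alpha=BASE -> take LEFT -> bravo
i=1: L=golf R=golf -> agree -> golf
i=2: L=delta=BASE, R=charlie -> take RIGHT -> charlie
i=3: L=charlie, R=foxtrot=BASE -> take LEFT -> charlie
i=4: L=echo, R=alpha=BASE -> take LEFT -> echo
i=5: L=golf=BASE, R=delta -> take RIGHT -> delta
i=6: L=delta, R=foxtrot=BASE -> take LEFT -> delta
i=7: L=echo R=echo -> agree -> echo
Conflict count: 0

Answer: 0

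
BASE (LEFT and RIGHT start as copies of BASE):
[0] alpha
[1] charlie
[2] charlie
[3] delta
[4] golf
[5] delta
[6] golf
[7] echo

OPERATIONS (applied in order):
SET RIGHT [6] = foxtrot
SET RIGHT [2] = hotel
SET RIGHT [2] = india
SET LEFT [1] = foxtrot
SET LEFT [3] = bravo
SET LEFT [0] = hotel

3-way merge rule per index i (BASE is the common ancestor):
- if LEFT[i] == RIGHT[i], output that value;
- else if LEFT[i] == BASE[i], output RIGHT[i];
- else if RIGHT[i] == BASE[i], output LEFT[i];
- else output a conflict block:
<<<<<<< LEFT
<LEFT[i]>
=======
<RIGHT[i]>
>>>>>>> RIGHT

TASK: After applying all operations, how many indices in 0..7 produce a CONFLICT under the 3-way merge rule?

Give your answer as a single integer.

Answer: 0

Derivation:
Final LEFT:  [hotel, foxtrot, charlie, bravo, golf, delta, golf, echo]
Final RIGHT: [alpha, charlie, india, delta, golf, delta, foxtrot, echo]
i=0: L=hotel, R=alpha=BASE -> take LEFT -> hotel
i=1: L=foxtrot, R=charlie=BASE -> take LEFT -> foxtrot
i=2: L=charlie=BASE, R=india -> take RIGHT -> india
i=3: L=bravo, R=delta=BASE -> take LEFT -> bravo
i=4: L=golf R=golf -> agree -> golf
i=5: L=delta R=delta -> agree -> delta
i=6: L=golf=BASE, R=foxtrot -> take RIGHT -> foxtrot
i=7: L=echo R=echo -> agree -> echo
Conflict count: 0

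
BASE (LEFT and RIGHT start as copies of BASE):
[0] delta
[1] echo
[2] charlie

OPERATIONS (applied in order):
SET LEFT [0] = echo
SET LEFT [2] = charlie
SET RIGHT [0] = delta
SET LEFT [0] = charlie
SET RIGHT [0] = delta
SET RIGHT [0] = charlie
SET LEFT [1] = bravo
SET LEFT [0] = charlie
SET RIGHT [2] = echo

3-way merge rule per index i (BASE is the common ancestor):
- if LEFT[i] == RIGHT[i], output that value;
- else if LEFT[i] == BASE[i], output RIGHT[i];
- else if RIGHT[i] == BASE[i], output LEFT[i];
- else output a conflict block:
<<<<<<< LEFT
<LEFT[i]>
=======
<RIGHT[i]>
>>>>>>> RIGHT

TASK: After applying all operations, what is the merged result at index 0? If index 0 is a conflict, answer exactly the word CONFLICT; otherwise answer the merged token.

Final LEFT:  [charlie, bravo, charlie]
Final RIGHT: [charlie, echo, echo]
i=0: L=charlie R=charlie -> agree -> charlie
i=1: L=bravo, R=echo=BASE -> take LEFT -> bravo
i=2: L=charlie=BASE, R=echo -> take RIGHT -> echo
Index 0 -> charlie

Answer: charlie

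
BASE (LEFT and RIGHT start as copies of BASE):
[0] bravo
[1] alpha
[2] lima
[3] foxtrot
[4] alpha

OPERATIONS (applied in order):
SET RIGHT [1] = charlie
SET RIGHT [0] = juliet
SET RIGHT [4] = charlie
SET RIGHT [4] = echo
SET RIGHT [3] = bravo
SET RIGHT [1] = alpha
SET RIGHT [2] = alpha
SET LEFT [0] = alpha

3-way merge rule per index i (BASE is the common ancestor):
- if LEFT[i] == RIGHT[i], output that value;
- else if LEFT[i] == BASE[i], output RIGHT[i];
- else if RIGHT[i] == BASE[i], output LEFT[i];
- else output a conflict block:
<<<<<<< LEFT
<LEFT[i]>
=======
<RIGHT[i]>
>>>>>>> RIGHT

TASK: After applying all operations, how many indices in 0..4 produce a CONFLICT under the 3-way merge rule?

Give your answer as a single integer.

Final LEFT:  [alpha, alpha, lima, foxtrot, alpha]
Final RIGHT: [juliet, alpha, alpha, bravo, echo]
i=0: BASE=bravo L=alpha R=juliet all differ -> CONFLICT
i=1: L=alpha R=alpha -> agree -> alpha
i=2: L=lima=BASE, R=alpha -> take RIGHT -> alpha
i=3: L=foxtrot=BASE, R=bravo -> take RIGHT -> bravo
i=4: L=alpha=BASE, R=echo -> take RIGHT -> echo
Conflict count: 1

Answer: 1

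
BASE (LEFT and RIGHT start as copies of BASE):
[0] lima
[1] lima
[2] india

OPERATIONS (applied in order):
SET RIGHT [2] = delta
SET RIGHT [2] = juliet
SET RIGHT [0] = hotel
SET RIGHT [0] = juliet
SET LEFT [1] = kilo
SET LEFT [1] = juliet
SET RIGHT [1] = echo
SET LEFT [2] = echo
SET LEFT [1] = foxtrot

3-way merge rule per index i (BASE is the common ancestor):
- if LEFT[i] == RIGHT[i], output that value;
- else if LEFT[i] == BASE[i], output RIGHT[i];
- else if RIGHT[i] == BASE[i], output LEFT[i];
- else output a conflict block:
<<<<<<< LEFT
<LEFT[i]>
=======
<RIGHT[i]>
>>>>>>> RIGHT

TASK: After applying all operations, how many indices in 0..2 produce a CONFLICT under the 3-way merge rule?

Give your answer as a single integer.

Final LEFT:  [lima, foxtrot, echo]
Final RIGHT: [juliet, echo, juliet]
i=0: L=lima=BASE, R=juliet -> take RIGHT -> juliet
i=1: BASE=lima L=foxtrot R=echo all differ -> CONFLICT
i=2: BASE=india L=echo R=juliet all differ -> CONFLICT
Conflict count: 2

Answer: 2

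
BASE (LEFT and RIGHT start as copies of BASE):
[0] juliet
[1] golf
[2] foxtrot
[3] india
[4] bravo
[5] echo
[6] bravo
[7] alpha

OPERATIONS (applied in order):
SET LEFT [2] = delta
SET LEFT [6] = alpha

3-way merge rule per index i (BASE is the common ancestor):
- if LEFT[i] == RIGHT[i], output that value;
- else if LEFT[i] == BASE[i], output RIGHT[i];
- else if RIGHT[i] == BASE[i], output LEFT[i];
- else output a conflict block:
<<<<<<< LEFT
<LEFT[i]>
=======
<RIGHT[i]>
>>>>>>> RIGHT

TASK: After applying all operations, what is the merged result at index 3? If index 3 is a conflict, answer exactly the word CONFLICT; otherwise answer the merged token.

Answer: india

Derivation:
Final LEFT:  [juliet, golf, delta, india, bravo, echo, alpha, alpha]
Final RIGHT: [juliet, golf, foxtrot, india, bravo, echo, bravo, alpha]
i=0: L=juliet R=juliet -> agree -> juliet
i=1: L=golf R=golf -> agree -> golf
i=2: L=delta, R=foxtrot=BASE -> take LEFT -> delta
i=3: L=india R=india -> agree -> india
i=4: L=bravo R=bravo -> agree -> bravo
i=5: L=echo R=echo -> agree -> echo
i=6: L=alpha, R=bravo=BASE -> take LEFT -> alpha
i=7: L=alpha R=alpha -> agree -> alpha
Index 3 -> india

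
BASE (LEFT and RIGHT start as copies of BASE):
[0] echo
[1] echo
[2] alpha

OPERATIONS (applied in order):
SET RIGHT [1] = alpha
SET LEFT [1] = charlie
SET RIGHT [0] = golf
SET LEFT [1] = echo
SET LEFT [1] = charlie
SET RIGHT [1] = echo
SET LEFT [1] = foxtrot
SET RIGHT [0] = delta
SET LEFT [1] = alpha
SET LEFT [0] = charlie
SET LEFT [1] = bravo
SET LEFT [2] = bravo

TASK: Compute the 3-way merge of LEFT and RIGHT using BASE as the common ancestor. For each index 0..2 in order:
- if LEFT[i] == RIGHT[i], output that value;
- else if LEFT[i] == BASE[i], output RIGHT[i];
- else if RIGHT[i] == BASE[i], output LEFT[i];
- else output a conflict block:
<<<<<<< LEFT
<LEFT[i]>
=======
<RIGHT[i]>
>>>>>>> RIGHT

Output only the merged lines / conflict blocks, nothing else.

Answer: <<<<<<< LEFT
charlie
=======
delta
>>>>>>> RIGHT
bravo
bravo

Derivation:
Final LEFT:  [charlie, bravo, bravo]
Final RIGHT: [delta, echo, alpha]
i=0: BASE=echo L=charlie R=delta all differ -> CONFLICT
i=1: L=bravo, R=echo=BASE -> take LEFT -> bravo
i=2: L=bravo, R=alpha=BASE -> take LEFT -> bravo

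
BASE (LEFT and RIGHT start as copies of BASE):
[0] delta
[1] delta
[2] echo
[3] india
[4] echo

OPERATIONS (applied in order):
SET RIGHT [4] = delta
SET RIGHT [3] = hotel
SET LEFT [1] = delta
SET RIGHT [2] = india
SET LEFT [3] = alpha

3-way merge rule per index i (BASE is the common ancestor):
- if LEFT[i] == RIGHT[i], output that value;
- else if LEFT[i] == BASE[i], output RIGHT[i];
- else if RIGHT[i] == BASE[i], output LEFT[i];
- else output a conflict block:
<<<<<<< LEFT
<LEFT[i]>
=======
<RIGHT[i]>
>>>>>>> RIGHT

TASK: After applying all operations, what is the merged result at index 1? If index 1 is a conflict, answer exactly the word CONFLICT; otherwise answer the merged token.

Answer: delta

Derivation:
Final LEFT:  [delta, delta, echo, alpha, echo]
Final RIGHT: [delta, delta, india, hotel, delta]
i=0: L=delta R=delta -> agree -> delta
i=1: L=delta R=delta -> agree -> delta
i=2: L=echo=BASE, R=india -> take RIGHT -> india
i=3: BASE=india L=alpha R=hotel all differ -> CONFLICT
i=4: L=echo=BASE, R=delta -> take RIGHT -> delta
Index 1 -> delta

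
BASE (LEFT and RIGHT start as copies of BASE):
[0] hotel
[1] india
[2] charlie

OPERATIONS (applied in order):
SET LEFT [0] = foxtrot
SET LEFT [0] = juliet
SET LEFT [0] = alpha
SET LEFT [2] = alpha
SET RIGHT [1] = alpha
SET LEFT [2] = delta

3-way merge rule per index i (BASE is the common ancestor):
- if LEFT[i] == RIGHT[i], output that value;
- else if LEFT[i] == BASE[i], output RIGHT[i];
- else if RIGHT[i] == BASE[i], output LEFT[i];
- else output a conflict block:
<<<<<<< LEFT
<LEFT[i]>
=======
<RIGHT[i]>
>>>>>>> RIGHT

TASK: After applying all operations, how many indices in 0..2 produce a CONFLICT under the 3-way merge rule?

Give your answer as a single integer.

Final LEFT:  [alpha, india, delta]
Final RIGHT: [hotel, alpha, charlie]
i=0: L=alpha, R=hotel=BASE -> take LEFT -> alpha
i=1: L=india=BASE, R=alpha -> take RIGHT -> alpha
i=2: L=delta, R=charlie=BASE -> take LEFT -> delta
Conflict count: 0

Answer: 0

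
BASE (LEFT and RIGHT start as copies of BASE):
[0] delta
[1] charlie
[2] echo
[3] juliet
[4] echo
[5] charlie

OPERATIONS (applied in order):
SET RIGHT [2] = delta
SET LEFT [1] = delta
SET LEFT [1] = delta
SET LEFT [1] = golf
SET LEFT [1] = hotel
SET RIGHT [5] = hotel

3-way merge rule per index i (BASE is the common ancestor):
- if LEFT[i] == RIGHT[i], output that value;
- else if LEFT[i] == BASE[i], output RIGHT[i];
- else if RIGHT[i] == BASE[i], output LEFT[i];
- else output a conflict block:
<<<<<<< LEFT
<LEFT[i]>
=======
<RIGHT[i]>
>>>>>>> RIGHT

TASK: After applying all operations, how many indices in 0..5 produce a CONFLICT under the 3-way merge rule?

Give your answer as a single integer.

Answer: 0

Derivation:
Final LEFT:  [delta, hotel, echo, juliet, echo, charlie]
Final RIGHT: [delta, charlie, delta, juliet, echo, hotel]
i=0: L=delta R=delta -> agree -> delta
i=1: L=hotel, R=charlie=BASE -> take LEFT -> hotel
i=2: L=echo=BASE, R=delta -> take RIGHT -> delta
i=3: L=juliet R=juliet -> agree -> juliet
i=4: L=echo R=echo -> agree -> echo
i=5: L=charlie=BASE, R=hotel -> take RIGHT -> hotel
Conflict count: 0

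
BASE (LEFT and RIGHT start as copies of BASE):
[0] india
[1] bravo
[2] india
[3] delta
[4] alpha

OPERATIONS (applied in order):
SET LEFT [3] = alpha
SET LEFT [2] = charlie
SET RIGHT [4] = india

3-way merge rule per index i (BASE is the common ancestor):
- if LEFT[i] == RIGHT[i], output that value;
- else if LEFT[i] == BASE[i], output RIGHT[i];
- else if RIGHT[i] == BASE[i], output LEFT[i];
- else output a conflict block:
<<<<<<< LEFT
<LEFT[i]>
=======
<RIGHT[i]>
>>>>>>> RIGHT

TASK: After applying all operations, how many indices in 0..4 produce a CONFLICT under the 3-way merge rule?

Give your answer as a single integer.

Answer: 0

Derivation:
Final LEFT:  [india, bravo, charlie, alpha, alpha]
Final RIGHT: [india, bravo, india, delta, india]
i=0: L=india R=india -> agree -> india
i=1: L=bravo R=bravo -> agree -> bravo
i=2: L=charlie, R=india=BASE -> take LEFT -> charlie
i=3: L=alpha, R=delta=BASE -> take LEFT -> alpha
i=4: L=alpha=BASE, R=india -> take RIGHT -> india
Conflict count: 0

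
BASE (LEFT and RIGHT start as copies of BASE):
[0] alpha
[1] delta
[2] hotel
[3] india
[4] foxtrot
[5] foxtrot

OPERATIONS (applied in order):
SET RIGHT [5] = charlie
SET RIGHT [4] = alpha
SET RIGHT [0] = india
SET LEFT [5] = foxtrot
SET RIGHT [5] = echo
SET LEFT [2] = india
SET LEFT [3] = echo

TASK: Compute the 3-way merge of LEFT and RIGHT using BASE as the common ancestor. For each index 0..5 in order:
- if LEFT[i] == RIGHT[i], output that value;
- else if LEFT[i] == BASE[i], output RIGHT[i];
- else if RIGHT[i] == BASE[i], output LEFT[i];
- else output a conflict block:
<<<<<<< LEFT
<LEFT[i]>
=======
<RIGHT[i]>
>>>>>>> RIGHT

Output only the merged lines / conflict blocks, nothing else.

Final LEFT:  [alpha, delta, india, echo, foxtrot, foxtrot]
Final RIGHT: [india, delta, hotel, india, alpha, echo]
i=0: L=alpha=BASE, R=india -> take RIGHT -> india
i=1: L=delta R=delta -> agree -> delta
i=2: L=india, R=hotel=BASE -> take LEFT -> india
i=3: L=echo, R=india=BASE -> take LEFT -> echo
i=4: L=foxtrot=BASE, R=alpha -> take RIGHT -> alpha
i=5: L=foxtrot=BASE, R=echo -> take RIGHT -> echo

Answer: india
delta
india
echo
alpha
echo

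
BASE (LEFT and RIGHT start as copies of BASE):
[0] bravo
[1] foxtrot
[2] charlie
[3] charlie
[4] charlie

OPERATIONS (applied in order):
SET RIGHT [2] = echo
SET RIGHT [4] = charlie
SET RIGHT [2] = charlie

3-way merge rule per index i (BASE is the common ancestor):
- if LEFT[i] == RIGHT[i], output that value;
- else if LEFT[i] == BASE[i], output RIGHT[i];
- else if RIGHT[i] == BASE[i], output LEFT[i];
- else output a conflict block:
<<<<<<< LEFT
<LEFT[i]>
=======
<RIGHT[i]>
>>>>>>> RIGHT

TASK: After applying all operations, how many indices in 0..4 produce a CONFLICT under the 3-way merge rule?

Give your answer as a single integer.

Answer: 0

Derivation:
Final LEFT:  [bravo, foxtrot, charlie, charlie, charlie]
Final RIGHT: [bravo, foxtrot, charlie, charlie, charlie]
i=0: L=bravo R=bravo -> agree -> bravo
i=1: L=foxtrot R=foxtrot -> agree -> foxtrot
i=2: L=charlie R=charlie -> agree -> charlie
i=3: L=charlie R=charlie -> agree -> charlie
i=4: L=charlie R=charlie -> agree -> charlie
Conflict count: 0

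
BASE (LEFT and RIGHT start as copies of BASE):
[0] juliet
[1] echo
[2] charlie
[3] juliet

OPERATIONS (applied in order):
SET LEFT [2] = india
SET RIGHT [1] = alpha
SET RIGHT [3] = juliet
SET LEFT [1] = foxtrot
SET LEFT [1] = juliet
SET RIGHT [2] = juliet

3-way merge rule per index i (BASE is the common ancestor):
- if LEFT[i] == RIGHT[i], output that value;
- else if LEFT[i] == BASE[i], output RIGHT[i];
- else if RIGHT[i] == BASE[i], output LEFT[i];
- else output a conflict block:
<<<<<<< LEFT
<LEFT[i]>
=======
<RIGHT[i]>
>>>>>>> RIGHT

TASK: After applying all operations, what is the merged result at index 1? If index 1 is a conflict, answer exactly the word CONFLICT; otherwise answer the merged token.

Answer: CONFLICT

Derivation:
Final LEFT:  [juliet, juliet, india, juliet]
Final RIGHT: [juliet, alpha, juliet, juliet]
i=0: L=juliet R=juliet -> agree -> juliet
i=1: BASE=echo L=juliet R=alpha all differ -> CONFLICT
i=2: BASE=charlie L=india R=juliet all differ -> CONFLICT
i=3: L=juliet R=juliet -> agree -> juliet
Index 1 -> CONFLICT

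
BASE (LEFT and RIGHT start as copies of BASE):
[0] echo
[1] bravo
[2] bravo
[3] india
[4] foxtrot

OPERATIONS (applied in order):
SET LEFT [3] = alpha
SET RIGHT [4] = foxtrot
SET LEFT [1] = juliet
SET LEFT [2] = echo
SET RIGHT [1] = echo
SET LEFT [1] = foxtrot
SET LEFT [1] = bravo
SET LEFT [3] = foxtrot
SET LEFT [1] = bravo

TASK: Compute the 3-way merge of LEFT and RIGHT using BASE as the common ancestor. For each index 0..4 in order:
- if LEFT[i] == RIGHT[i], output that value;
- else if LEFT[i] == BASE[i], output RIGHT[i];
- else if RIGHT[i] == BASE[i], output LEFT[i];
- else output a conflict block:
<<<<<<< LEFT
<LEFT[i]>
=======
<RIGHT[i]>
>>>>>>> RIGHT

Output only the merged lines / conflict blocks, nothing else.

Answer: echo
echo
echo
foxtrot
foxtrot

Derivation:
Final LEFT:  [echo, bravo, echo, foxtrot, foxtrot]
Final RIGHT: [echo, echo, bravo, india, foxtrot]
i=0: L=echo R=echo -> agree -> echo
i=1: L=bravo=BASE, R=echo -> take RIGHT -> echo
i=2: L=echo, R=bravo=BASE -> take LEFT -> echo
i=3: L=foxtrot, R=india=BASE -> take LEFT -> foxtrot
i=4: L=foxtrot R=foxtrot -> agree -> foxtrot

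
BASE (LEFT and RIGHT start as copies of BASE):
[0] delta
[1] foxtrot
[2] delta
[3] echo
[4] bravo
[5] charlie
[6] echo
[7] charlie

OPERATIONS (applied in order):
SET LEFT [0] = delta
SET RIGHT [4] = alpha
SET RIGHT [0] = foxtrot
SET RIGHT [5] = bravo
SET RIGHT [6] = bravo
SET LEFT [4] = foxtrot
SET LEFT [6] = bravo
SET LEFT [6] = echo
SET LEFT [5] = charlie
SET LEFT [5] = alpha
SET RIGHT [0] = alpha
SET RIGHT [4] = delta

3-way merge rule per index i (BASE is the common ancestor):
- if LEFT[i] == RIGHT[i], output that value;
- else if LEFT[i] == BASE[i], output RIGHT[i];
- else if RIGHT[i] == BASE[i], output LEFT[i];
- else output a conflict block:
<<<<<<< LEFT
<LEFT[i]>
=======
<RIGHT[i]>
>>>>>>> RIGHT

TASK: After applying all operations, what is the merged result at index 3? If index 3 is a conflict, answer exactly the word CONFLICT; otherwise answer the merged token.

Answer: echo

Derivation:
Final LEFT:  [delta, foxtrot, delta, echo, foxtrot, alpha, echo, charlie]
Final RIGHT: [alpha, foxtrot, delta, echo, delta, bravo, bravo, charlie]
i=0: L=delta=BASE, R=alpha -> take RIGHT -> alpha
i=1: L=foxtrot R=foxtrot -> agree -> foxtrot
i=2: L=delta R=delta -> agree -> delta
i=3: L=echo R=echo -> agree -> echo
i=4: BASE=bravo L=foxtrot R=delta all differ -> CONFLICT
i=5: BASE=charlie L=alpha R=bravo all differ -> CONFLICT
i=6: L=echo=BASE, R=bravo -> take RIGHT -> bravo
i=7: L=charlie R=charlie -> agree -> charlie
Index 3 -> echo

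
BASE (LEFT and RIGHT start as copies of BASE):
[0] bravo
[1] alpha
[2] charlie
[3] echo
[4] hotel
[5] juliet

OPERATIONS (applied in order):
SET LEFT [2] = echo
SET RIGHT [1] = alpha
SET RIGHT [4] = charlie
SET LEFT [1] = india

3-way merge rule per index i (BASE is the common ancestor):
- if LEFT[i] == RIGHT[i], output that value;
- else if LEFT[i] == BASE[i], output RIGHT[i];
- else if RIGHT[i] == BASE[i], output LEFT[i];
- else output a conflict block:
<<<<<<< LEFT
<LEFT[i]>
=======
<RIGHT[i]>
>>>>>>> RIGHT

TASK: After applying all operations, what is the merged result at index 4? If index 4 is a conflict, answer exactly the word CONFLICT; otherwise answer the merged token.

Answer: charlie

Derivation:
Final LEFT:  [bravo, india, echo, echo, hotel, juliet]
Final RIGHT: [bravo, alpha, charlie, echo, charlie, juliet]
i=0: L=bravo R=bravo -> agree -> bravo
i=1: L=india, R=alpha=BASE -> take LEFT -> india
i=2: L=echo, R=charlie=BASE -> take LEFT -> echo
i=3: L=echo R=echo -> agree -> echo
i=4: L=hotel=BASE, R=charlie -> take RIGHT -> charlie
i=5: L=juliet R=juliet -> agree -> juliet
Index 4 -> charlie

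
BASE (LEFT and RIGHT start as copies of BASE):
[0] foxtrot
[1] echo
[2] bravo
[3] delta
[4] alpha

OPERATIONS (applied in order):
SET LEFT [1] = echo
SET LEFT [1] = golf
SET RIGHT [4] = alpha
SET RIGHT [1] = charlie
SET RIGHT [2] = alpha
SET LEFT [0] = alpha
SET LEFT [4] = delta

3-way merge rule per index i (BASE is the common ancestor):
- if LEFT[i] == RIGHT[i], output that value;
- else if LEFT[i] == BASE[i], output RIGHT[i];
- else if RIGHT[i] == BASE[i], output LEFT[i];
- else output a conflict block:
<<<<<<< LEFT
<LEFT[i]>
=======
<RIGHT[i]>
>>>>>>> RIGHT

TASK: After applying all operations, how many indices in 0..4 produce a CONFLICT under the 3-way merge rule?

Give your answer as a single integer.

Final LEFT:  [alpha, golf, bravo, delta, delta]
Final RIGHT: [foxtrot, charlie, alpha, delta, alpha]
i=0: L=alpha, R=foxtrot=BASE -> take LEFT -> alpha
i=1: BASE=echo L=golf R=charlie all differ -> CONFLICT
i=2: L=bravo=BASE, R=alpha -> take RIGHT -> alpha
i=3: L=delta R=delta -> agree -> delta
i=4: L=delta, R=alpha=BASE -> take LEFT -> delta
Conflict count: 1

Answer: 1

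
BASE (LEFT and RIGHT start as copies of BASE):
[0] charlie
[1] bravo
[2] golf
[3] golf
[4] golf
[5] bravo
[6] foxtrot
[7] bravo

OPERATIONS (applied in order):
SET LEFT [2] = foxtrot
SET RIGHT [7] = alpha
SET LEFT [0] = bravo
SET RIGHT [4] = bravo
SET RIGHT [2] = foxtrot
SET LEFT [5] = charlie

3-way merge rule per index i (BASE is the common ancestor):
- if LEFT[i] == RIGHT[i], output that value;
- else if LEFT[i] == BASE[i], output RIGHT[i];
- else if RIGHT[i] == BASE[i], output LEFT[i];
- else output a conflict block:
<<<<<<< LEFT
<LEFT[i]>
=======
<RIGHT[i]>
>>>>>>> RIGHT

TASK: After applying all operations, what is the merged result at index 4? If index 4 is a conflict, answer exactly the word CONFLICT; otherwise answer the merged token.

Answer: bravo

Derivation:
Final LEFT:  [bravo, bravo, foxtrot, golf, golf, charlie, foxtrot, bravo]
Final RIGHT: [charlie, bravo, foxtrot, golf, bravo, bravo, foxtrot, alpha]
i=0: L=bravo, R=charlie=BASE -> take LEFT -> bravo
i=1: L=bravo R=bravo -> agree -> bravo
i=2: L=foxtrot R=foxtrot -> agree -> foxtrot
i=3: L=golf R=golf -> agree -> golf
i=4: L=golf=BASE, R=bravo -> take RIGHT -> bravo
i=5: L=charlie, R=bravo=BASE -> take LEFT -> charlie
i=6: L=foxtrot R=foxtrot -> agree -> foxtrot
i=7: L=bravo=BASE, R=alpha -> take RIGHT -> alpha
Index 4 -> bravo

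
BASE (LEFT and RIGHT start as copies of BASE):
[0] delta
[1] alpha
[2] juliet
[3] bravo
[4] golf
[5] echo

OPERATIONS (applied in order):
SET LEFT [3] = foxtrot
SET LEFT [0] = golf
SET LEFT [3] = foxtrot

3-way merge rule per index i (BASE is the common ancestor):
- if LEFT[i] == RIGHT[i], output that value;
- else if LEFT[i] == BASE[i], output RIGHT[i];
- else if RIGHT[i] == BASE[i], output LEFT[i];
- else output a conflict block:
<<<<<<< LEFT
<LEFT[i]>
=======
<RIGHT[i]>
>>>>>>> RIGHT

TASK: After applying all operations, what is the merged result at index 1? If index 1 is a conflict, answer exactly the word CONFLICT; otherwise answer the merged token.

Final LEFT:  [golf, alpha, juliet, foxtrot, golf, echo]
Final RIGHT: [delta, alpha, juliet, bravo, golf, echo]
i=0: L=golf, R=delta=BASE -> take LEFT -> golf
i=1: L=alpha R=alpha -> agree -> alpha
i=2: L=juliet R=juliet -> agree -> juliet
i=3: L=foxtrot, R=bravo=BASE -> take LEFT -> foxtrot
i=4: L=golf R=golf -> agree -> golf
i=5: L=echo R=echo -> agree -> echo
Index 1 -> alpha

Answer: alpha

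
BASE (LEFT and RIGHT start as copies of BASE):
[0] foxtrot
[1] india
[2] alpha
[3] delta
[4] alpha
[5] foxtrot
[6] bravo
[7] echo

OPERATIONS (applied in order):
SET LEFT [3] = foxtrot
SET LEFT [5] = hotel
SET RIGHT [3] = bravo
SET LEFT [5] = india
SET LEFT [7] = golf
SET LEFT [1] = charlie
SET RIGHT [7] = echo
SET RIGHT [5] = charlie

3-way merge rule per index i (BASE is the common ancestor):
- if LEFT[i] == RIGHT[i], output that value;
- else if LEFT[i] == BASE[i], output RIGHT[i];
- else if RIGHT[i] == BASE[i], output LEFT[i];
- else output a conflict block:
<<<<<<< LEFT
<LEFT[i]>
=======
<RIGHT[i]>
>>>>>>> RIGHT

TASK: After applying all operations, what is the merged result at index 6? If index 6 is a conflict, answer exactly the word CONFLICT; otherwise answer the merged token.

Answer: bravo

Derivation:
Final LEFT:  [foxtrot, charlie, alpha, foxtrot, alpha, india, bravo, golf]
Final RIGHT: [foxtrot, india, alpha, bravo, alpha, charlie, bravo, echo]
i=0: L=foxtrot R=foxtrot -> agree -> foxtrot
i=1: L=charlie, R=india=BASE -> take LEFT -> charlie
i=2: L=alpha R=alpha -> agree -> alpha
i=3: BASE=delta L=foxtrot R=bravo all differ -> CONFLICT
i=4: L=alpha R=alpha -> agree -> alpha
i=5: BASE=foxtrot L=india R=charlie all differ -> CONFLICT
i=6: L=bravo R=bravo -> agree -> bravo
i=7: L=golf, R=echo=BASE -> take LEFT -> golf
Index 6 -> bravo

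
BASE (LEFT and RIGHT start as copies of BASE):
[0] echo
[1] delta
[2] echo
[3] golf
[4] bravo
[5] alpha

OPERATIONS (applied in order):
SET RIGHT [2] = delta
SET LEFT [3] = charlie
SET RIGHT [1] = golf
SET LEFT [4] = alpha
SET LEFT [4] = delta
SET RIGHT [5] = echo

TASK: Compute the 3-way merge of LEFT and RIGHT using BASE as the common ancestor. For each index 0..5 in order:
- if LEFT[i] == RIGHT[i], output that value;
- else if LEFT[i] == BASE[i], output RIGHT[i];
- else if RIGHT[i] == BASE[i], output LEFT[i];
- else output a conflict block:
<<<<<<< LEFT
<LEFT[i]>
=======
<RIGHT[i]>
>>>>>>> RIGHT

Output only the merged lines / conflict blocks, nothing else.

Final LEFT:  [echo, delta, echo, charlie, delta, alpha]
Final RIGHT: [echo, golf, delta, golf, bravo, echo]
i=0: L=echo R=echo -> agree -> echo
i=1: L=delta=BASE, R=golf -> take RIGHT -> golf
i=2: L=echo=BASE, R=delta -> take RIGHT -> delta
i=3: L=charlie, R=golf=BASE -> take LEFT -> charlie
i=4: L=delta, R=bravo=BASE -> take LEFT -> delta
i=5: L=alpha=BASE, R=echo -> take RIGHT -> echo

Answer: echo
golf
delta
charlie
delta
echo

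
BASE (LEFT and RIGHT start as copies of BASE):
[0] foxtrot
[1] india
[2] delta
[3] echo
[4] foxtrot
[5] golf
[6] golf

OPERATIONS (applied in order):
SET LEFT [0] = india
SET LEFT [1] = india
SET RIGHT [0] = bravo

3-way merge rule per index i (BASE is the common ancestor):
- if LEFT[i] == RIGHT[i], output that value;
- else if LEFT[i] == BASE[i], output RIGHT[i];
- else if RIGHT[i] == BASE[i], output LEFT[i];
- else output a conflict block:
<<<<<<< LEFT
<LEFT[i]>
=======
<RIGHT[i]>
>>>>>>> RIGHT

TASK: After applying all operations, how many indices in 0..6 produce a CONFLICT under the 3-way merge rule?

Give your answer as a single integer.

Final LEFT:  [india, india, delta, echo, foxtrot, golf, golf]
Final RIGHT: [bravo, india, delta, echo, foxtrot, golf, golf]
i=0: BASE=foxtrot L=india R=bravo all differ -> CONFLICT
i=1: L=india R=india -> agree -> india
i=2: L=delta R=delta -> agree -> delta
i=3: L=echo R=echo -> agree -> echo
i=4: L=foxtrot R=foxtrot -> agree -> foxtrot
i=5: L=golf R=golf -> agree -> golf
i=6: L=golf R=golf -> agree -> golf
Conflict count: 1

Answer: 1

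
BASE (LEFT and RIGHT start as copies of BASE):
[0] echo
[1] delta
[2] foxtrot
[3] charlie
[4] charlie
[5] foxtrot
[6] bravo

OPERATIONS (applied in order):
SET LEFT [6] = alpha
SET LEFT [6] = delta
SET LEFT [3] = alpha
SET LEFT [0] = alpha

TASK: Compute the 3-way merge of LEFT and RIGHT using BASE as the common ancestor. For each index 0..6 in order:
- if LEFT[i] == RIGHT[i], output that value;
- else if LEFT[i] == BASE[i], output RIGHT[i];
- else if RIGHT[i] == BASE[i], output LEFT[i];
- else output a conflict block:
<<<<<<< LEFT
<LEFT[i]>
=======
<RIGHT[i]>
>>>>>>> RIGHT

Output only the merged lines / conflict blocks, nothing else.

Final LEFT:  [alpha, delta, foxtrot, alpha, charlie, foxtrot, delta]
Final RIGHT: [echo, delta, foxtrot, charlie, charlie, foxtrot, bravo]
i=0: L=alpha, R=echo=BASE -> take LEFT -> alpha
i=1: L=delta R=delta -> agree -> delta
i=2: L=foxtrot R=foxtrot -> agree -> foxtrot
i=3: L=alpha, R=charlie=BASE -> take LEFT -> alpha
i=4: L=charlie R=charlie -> agree -> charlie
i=5: L=foxtrot R=foxtrot -> agree -> foxtrot
i=6: L=delta, R=bravo=BASE -> take LEFT -> delta

Answer: alpha
delta
foxtrot
alpha
charlie
foxtrot
delta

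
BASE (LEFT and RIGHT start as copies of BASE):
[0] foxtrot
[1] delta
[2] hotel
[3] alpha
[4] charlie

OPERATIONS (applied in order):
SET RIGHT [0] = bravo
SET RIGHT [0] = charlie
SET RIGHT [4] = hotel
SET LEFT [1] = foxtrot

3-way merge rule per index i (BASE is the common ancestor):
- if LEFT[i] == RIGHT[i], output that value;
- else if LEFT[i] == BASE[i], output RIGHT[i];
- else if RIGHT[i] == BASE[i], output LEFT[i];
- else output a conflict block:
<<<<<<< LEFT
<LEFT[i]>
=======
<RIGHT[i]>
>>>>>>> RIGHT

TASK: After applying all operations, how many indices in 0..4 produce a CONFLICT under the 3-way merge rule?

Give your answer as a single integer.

Answer: 0

Derivation:
Final LEFT:  [foxtrot, foxtrot, hotel, alpha, charlie]
Final RIGHT: [charlie, delta, hotel, alpha, hotel]
i=0: L=foxtrot=BASE, R=charlie -> take RIGHT -> charlie
i=1: L=foxtrot, R=delta=BASE -> take LEFT -> foxtrot
i=2: L=hotel R=hotel -> agree -> hotel
i=3: L=alpha R=alpha -> agree -> alpha
i=4: L=charlie=BASE, R=hotel -> take RIGHT -> hotel
Conflict count: 0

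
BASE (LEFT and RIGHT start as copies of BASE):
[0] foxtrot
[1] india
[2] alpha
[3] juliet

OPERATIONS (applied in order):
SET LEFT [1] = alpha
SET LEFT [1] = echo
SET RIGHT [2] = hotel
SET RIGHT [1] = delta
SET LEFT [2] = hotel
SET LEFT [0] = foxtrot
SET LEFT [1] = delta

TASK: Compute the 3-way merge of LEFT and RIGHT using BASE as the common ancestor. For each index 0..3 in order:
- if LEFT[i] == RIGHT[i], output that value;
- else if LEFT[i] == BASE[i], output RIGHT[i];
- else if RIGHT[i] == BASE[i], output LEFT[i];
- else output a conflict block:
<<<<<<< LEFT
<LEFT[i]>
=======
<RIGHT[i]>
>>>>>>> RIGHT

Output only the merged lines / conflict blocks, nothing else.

Final LEFT:  [foxtrot, delta, hotel, juliet]
Final RIGHT: [foxtrot, delta, hotel, juliet]
i=0: L=foxtrot R=foxtrot -> agree -> foxtrot
i=1: L=delta R=delta -> agree -> delta
i=2: L=hotel R=hotel -> agree -> hotel
i=3: L=juliet R=juliet -> agree -> juliet

Answer: foxtrot
delta
hotel
juliet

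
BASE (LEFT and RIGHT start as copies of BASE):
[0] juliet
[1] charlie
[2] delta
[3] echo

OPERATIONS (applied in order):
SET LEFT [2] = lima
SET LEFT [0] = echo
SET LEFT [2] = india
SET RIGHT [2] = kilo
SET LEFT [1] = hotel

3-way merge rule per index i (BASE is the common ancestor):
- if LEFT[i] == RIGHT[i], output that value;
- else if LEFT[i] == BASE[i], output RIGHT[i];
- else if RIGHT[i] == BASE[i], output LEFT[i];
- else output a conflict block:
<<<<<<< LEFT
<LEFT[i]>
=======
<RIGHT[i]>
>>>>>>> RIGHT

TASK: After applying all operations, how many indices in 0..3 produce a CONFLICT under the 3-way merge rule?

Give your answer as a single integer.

Answer: 1

Derivation:
Final LEFT:  [echo, hotel, india, echo]
Final RIGHT: [juliet, charlie, kilo, echo]
i=0: L=echo, R=juliet=BASE -> take LEFT -> echo
i=1: L=hotel, R=charlie=BASE -> take LEFT -> hotel
i=2: BASE=delta L=india R=kilo all differ -> CONFLICT
i=3: L=echo R=echo -> agree -> echo
Conflict count: 1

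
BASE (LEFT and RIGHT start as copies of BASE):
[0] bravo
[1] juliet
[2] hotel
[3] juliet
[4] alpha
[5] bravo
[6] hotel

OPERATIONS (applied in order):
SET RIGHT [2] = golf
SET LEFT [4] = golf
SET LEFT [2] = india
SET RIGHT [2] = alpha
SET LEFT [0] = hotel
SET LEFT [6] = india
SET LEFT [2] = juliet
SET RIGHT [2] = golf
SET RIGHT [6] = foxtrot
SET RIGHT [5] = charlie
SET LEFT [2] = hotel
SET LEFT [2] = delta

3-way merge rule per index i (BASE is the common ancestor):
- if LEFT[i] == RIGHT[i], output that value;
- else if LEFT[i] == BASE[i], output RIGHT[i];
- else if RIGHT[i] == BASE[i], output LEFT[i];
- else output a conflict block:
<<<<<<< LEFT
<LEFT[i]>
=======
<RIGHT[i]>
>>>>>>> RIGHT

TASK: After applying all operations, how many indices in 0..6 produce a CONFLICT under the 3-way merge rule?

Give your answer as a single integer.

Final LEFT:  [hotel, juliet, delta, juliet, golf, bravo, india]
Final RIGHT: [bravo, juliet, golf, juliet, alpha, charlie, foxtrot]
i=0: L=hotel, R=bravo=BASE -> take LEFT -> hotel
i=1: L=juliet R=juliet -> agree -> juliet
i=2: BASE=hotel L=delta R=golf all differ -> CONFLICT
i=3: L=juliet R=juliet -> agree -> juliet
i=4: L=golf, R=alpha=BASE -> take LEFT -> golf
i=5: L=bravo=BASE, R=charlie -> take RIGHT -> charlie
i=6: BASE=hotel L=india R=foxtrot all differ -> CONFLICT
Conflict count: 2

Answer: 2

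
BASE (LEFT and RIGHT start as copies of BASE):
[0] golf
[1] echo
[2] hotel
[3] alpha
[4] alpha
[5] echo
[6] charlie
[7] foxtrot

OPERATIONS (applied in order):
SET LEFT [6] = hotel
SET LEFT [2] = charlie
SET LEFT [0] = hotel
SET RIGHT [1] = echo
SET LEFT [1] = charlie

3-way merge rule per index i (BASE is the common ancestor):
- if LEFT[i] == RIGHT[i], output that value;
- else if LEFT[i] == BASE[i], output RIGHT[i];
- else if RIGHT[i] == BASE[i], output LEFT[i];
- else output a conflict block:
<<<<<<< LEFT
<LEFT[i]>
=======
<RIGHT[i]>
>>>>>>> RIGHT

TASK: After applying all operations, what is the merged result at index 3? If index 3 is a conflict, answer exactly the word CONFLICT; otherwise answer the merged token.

Answer: alpha

Derivation:
Final LEFT:  [hotel, charlie, charlie, alpha, alpha, echo, hotel, foxtrot]
Final RIGHT: [golf, echo, hotel, alpha, alpha, echo, charlie, foxtrot]
i=0: L=hotel, R=golf=BASE -> take LEFT -> hotel
i=1: L=charlie, R=echo=BASE -> take LEFT -> charlie
i=2: L=charlie, R=hotel=BASE -> take LEFT -> charlie
i=3: L=alpha R=alpha -> agree -> alpha
i=4: L=alpha R=alpha -> agree -> alpha
i=5: L=echo R=echo -> agree -> echo
i=6: L=hotel, R=charlie=BASE -> take LEFT -> hotel
i=7: L=foxtrot R=foxtrot -> agree -> foxtrot
Index 3 -> alpha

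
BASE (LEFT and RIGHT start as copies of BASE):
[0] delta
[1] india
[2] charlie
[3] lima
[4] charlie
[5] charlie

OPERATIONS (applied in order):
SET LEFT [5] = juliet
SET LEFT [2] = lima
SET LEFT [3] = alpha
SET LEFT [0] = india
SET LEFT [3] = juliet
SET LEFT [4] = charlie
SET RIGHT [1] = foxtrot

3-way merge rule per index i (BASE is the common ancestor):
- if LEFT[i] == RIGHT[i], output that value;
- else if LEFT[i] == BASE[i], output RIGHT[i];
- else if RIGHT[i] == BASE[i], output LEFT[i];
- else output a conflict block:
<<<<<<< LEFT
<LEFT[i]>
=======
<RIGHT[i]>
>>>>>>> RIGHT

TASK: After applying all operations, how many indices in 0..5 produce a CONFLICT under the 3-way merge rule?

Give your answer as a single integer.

Final LEFT:  [india, india, lima, juliet, charlie, juliet]
Final RIGHT: [delta, foxtrot, charlie, lima, charlie, charlie]
i=0: L=india, R=delta=BASE -> take LEFT -> india
i=1: L=india=BASE, R=foxtrot -> take RIGHT -> foxtrot
i=2: L=lima, R=charlie=BASE -> take LEFT -> lima
i=3: L=juliet, R=lima=BASE -> take LEFT -> juliet
i=4: L=charlie R=charlie -> agree -> charlie
i=5: L=juliet, R=charlie=BASE -> take LEFT -> juliet
Conflict count: 0

Answer: 0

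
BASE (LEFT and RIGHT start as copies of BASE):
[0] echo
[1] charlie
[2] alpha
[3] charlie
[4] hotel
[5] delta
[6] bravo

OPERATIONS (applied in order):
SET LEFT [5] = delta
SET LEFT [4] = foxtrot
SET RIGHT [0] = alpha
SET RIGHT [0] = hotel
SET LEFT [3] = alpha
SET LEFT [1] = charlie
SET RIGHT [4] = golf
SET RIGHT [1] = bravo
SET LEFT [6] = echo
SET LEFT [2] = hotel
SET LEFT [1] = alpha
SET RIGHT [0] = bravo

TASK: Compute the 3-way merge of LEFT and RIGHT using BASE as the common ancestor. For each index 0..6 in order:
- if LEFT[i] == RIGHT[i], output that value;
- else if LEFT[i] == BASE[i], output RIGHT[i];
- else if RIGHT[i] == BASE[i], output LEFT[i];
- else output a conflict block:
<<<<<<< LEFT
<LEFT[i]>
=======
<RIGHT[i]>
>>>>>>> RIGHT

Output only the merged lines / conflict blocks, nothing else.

Final LEFT:  [echo, alpha, hotel, alpha, foxtrot, delta, echo]
Final RIGHT: [bravo, bravo, alpha, charlie, golf, delta, bravo]
i=0: L=echo=BASE, R=bravo -> take RIGHT -> bravo
i=1: BASE=charlie L=alpha R=bravo all differ -> CONFLICT
i=2: L=hotel, R=alpha=BASE -> take LEFT -> hotel
i=3: L=alpha, R=charlie=BASE -> take LEFT -> alpha
i=4: BASE=hotel L=foxtrot R=golf all differ -> CONFLICT
i=5: L=delta R=delta -> agree -> delta
i=6: L=echo, R=bravo=BASE -> take LEFT -> echo

Answer: bravo
<<<<<<< LEFT
alpha
=======
bravo
>>>>>>> RIGHT
hotel
alpha
<<<<<<< LEFT
foxtrot
=======
golf
>>>>>>> RIGHT
delta
echo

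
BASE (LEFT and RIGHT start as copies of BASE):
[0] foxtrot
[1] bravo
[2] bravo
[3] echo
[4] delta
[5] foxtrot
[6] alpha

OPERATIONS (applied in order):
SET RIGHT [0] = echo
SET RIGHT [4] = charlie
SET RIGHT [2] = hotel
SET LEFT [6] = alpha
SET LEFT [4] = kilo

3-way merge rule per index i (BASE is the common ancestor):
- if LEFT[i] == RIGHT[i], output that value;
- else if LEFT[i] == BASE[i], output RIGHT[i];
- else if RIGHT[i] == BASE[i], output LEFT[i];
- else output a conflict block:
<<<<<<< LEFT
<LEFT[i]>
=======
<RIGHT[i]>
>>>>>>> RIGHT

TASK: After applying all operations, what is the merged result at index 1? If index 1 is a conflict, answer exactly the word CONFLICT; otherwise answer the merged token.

Answer: bravo

Derivation:
Final LEFT:  [foxtrot, bravo, bravo, echo, kilo, foxtrot, alpha]
Final RIGHT: [echo, bravo, hotel, echo, charlie, foxtrot, alpha]
i=0: L=foxtrot=BASE, R=echo -> take RIGHT -> echo
i=1: L=bravo R=bravo -> agree -> bravo
i=2: L=bravo=BASE, R=hotel -> take RIGHT -> hotel
i=3: L=echo R=echo -> agree -> echo
i=4: BASE=delta L=kilo R=charlie all differ -> CONFLICT
i=5: L=foxtrot R=foxtrot -> agree -> foxtrot
i=6: L=alpha R=alpha -> agree -> alpha
Index 1 -> bravo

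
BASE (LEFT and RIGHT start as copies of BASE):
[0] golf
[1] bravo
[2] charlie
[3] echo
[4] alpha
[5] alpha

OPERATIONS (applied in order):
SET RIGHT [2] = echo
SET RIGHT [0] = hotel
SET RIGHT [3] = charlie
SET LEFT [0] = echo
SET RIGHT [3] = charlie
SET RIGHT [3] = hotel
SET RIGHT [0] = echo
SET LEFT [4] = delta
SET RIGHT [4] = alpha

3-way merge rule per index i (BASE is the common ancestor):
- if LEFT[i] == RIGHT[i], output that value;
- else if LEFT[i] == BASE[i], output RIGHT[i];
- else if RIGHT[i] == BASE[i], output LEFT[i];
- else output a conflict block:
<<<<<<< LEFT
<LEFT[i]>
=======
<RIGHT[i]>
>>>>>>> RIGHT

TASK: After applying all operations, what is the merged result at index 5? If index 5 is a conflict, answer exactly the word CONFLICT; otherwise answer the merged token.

Answer: alpha

Derivation:
Final LEFT:  [echo, bravo, charlie, echo, delta, alpha]
Final RIGHT: [echo, bravo, echo, hotel, alpha, alpha]
i=0: L=echo R=echo -> agree -> echo
i=1: L=bravo R=bravo -> agree -> bravo
i=2: L=charlie=BASE, R=echo -> take RIGHT -> echo
i=3: L=echo=BASE, R=hotel -> take RIGHT -> hotel
i=4: L=delta, R=alpha=BASE -> take LEFT -> delta
i=5: L=alpha R=alpha -> agree -> alpha
Index 5 -> alpha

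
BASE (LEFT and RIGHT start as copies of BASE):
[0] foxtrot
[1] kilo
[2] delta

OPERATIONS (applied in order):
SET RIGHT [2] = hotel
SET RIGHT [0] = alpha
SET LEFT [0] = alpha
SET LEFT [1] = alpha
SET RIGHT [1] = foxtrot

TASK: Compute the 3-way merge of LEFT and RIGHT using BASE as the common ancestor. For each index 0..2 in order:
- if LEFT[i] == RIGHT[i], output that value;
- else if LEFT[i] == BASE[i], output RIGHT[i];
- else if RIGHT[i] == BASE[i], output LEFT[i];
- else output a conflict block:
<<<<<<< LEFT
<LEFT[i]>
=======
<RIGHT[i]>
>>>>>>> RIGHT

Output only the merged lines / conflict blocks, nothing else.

Answer: alpha
<<<<<<< LEFT
alpha
=======
foxtrot
>>>>>>> RIGHT
hotel

Derivation:
Final LEFT:  [alpha, alpha, delta]
Final RIGHT: [alpha, foxtrot, hotel]
i=0: L=alpha R=alpha -> agree -> alpha
i=1: BASE=kilo L=alpha R=foxtrot all differ -> CONFLICT
i=2: L=delta=BASE, R=hotel -> take RIGHT -> hotel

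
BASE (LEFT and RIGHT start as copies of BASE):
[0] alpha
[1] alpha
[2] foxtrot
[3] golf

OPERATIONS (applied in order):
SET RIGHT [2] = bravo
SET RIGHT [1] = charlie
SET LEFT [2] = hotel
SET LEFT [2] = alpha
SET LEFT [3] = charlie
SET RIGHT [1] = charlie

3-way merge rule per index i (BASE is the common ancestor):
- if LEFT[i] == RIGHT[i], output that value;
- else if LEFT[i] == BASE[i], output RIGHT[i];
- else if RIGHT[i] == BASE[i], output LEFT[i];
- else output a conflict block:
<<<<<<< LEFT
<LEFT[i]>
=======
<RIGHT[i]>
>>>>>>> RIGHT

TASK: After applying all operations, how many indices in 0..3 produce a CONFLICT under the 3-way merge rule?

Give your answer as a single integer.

Answer: 1

Derivation:
Final LEFT:  [alpha, alpha, alpha, charlie]
Final RIGHT: [alpha, charlie, bravo, golf]
i=0: L=alpha R=alpha -> agree -> alpha
i=1: L=alpha=BASE, R=charlie -> take RIGHT -> charlie
i=2: BASE=foxtrot L=alpha R=bravo all differ -> CONFLICT
i=3: L=charlie, R=golf=BASE -> take LEFT -> charlie
Conflict count: 1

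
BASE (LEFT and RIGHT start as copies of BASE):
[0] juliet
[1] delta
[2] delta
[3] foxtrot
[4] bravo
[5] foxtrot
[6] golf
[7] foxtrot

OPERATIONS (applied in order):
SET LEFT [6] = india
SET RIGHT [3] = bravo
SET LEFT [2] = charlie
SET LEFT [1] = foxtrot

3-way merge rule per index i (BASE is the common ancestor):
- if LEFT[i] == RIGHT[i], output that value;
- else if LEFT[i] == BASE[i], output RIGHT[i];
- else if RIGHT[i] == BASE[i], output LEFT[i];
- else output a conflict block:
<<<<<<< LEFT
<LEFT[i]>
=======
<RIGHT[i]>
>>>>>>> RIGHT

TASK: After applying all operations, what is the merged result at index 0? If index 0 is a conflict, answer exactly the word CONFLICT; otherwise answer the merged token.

Answer: juliet

Derivation:
Final LEFT:  [juliet, foxtrot, charlie, foxtrot, bravo, foxtrot, india, foxtrot]
Final RIGHT: [juliet, delta, delta, bravo, bravo, foxtrot, golf, foxtrot]
i=0: L=juliet R=juliet -> agree -> juliet
i=1: L=foxtrot, R=delta=BASE -> take LEFT -> foxtrot
i=2: L=charlie, R=delta=BASE -> take LEFT -> charlie
i=3: L=foxtrot=BASE, R=bravo -> take RIGHT -> bravo
i=4: L=bravo R=bravo -> agree -> bravo
i=5: L=foxtrot R=foxtrot -> agree -> foxtrot
i=6: L=india, R=golf=BASE -> take LEFT -> india
i=7: L=foxtrot R=foxtrot -> agree -> foxtrot
Index 0 -> juliet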